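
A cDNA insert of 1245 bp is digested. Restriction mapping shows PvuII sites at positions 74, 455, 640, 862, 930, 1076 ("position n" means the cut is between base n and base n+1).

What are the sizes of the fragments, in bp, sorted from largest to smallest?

381, 222, 185, 169, 146, 74, 68 bp

Linear molecule, 6 cuts → 7 fragments:
  74 − 0 = 74 bp
  455 − 74 = 381 bp
  640 − 455 = 185 bp
  862 − 640 = 222 bp
  930 − 862 = 68 bp
  1076 − 930 = 146 bp
  1245 − 1076 = 169 bp
Sorted largest to smallest: 381, 222, 185, 169, 146, 74, 68 bp.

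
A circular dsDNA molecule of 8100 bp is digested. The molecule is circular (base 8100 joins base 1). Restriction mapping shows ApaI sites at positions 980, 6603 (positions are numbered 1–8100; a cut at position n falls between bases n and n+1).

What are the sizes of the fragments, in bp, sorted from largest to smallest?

5623, 2477 bp

Circular molecule, 2 cuts → 2 fragments:
  6603 − 980 = 5623 bp
  wrap: 8100 − 6603 + 980 = 2477 bp
Sorted largest to smallest: 5623, 2477 bp.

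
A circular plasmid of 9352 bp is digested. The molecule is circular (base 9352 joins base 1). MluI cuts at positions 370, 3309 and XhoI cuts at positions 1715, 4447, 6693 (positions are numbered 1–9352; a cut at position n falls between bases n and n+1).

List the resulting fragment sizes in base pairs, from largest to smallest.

Combined cut positions (sorted): 370, 1715, 3309, 4447, 6693.
Circular molecule, 5 cuts → 5 fragments:
  1715 − 370 = 1345 bp
  3309 − 1715 = 1594 bp
  4447 − 3309 = 1138 bp
  6693 − 4447 = 2246 bp
  wrap: 9352 − 6693 + 370 = 3029 bp
Sorted largest to smallest: 3029, 2246, 1594, 1345, 1138 bp.

3029, 2246, 1594, 1345, 1138 bp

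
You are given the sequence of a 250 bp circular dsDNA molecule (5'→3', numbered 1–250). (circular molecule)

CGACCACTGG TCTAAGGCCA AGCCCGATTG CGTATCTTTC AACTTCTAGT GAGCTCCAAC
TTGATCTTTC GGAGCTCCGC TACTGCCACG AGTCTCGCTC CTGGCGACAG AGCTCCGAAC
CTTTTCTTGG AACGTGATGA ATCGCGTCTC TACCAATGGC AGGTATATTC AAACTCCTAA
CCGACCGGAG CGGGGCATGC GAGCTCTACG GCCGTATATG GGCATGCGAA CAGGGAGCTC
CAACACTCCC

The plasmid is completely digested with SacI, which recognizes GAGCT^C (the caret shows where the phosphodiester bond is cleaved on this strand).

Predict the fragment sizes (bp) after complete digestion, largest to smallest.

SacI sites (GAGCTC) start at positions 51, 72, 110, 201, 235.
SacI cuts after base 5 of each site (before the last base), so after positions 55, 76, 114, 205, 239.
Circular molecule, 5 cuts → 5 fragments:
  56–76 → 21 bp
  77–114 → 38 bp
  115–205 → 91 bp
  206–239 → 34 bp
  240–250 then 1–55 → 11 + 55 = 66 bp
Sorted largest to smallest: 91, 66, 38, 34, 21 bp.

91, 66, 38, 34, 21 bp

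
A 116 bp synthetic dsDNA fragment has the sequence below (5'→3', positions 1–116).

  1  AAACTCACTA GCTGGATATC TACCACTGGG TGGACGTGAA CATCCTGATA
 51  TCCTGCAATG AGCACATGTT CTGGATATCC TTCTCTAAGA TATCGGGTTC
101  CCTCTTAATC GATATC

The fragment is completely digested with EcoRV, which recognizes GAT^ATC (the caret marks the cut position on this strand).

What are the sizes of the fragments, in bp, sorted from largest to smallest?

32, 27, 22, 17, 15, 3 bp

EcoRV sites (GATATC) start at positions 15, 47, 74, 89, 111.
EcoRV cuts after base 3 of each site, so after positions 17, 49, 76, 91, 113.
Linear molecule, 5 cuts → 6 fragments:
  1–17 → 17 bp
  18–49 → 32 bp
  50–76 → 27 bp
  77–91 → 15 bp
  92–113 → 22 bp
  114–116 → 3 bp
Sorted largest to smallest: 32, 27, 22, 17, 15, 3 bp.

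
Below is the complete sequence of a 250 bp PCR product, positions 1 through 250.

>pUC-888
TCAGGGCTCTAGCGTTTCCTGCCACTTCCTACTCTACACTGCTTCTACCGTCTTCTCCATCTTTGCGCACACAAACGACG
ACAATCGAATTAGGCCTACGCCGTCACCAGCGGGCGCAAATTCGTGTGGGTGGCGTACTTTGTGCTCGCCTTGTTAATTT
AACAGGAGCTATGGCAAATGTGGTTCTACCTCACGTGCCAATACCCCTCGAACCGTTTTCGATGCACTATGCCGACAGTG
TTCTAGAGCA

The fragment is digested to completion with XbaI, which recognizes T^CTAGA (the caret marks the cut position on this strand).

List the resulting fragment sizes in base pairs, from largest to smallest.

242, 8 bp

The XbaI site (TCTAGA) starts at position 242.
XbaI cuts after the first base of each site, so after position 242.
Linear molecule, 1 cut → 2 fragments:
  1–242 → 242 bp
  243–250 → 8 bp
Sorted largest to smallest: 242, 8 bp.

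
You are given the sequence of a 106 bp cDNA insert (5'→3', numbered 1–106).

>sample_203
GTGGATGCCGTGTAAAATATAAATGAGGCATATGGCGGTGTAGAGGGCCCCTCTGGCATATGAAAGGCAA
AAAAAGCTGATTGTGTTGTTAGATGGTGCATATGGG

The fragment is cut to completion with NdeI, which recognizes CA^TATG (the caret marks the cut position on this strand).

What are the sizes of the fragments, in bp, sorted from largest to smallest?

NdeI sites (CATATG) start at positions 29, 57, 99.
NdeI cuts after base 2 of each site, so after positions 30, 58, 100.
Linear molecule, 3 cuts → 4 fragments:
  1–30 → 30 bp
  31–58 → 28 bp
  59–100 → 42 bp
  101–106 → 6 bp
Sorted largest to smallest: 42, 30, 28, 6 bp.

42, 30, 28, 6 bp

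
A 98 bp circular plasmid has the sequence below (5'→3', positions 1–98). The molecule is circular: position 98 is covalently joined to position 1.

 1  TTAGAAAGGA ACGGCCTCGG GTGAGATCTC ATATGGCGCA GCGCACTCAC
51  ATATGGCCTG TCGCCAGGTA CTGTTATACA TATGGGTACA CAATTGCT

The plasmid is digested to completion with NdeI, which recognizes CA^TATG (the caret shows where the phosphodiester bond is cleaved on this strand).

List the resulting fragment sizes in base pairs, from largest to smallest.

NdeI sites (CATATG) start at positions 30, 50, 79.
NdeI cuts after base 2 of each site, so after positions 31, 51, 80.
Circular molecule, 3 cuts → 3 fragments:
  32–51 → 20 bp
  52–80 → 29 bp
  81–98 then 1–31 → 18 + 31 = 49 bp
Sorted largest to smallest: 49, 29, 20 bp.

49, 29, 20 bp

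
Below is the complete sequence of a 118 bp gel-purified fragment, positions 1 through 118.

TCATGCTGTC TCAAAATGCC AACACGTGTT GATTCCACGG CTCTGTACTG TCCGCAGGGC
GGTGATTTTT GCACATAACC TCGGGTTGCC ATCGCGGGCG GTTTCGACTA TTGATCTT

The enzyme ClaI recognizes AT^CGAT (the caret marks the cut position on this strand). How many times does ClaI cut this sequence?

0

No occurrence of ATCGAT is present in the sequence.
ClaI does not cut: 0 sites.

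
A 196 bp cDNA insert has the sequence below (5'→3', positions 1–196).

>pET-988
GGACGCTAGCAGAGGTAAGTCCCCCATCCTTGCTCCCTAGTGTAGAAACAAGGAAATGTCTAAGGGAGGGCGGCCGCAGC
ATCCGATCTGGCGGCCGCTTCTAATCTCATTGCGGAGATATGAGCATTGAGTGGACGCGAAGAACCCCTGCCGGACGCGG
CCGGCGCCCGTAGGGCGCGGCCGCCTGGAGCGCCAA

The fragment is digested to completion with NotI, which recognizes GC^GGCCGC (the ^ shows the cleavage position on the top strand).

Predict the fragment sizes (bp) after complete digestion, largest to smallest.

NotI sites (GCGGCCGC) start at positions 70, 91, 177.
NotI cuts after base 2 of each site, so after positions 71, 92, 178.
Linear molecule, 3 cuts → 4 fragments:
  1–71 → 71 bp
  72–92 → 21 bp
  93–178 → 86 bp
  179–196 → 18 bp
Sorted largest to smallest: 86, 71, 21, 18 bp.

86, 71, 21, 18 bp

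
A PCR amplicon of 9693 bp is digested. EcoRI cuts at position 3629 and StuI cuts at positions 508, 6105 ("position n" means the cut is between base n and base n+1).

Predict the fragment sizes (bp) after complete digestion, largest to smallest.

3588, 3121, 2476, 508 bp

Combined cut positions (sorted): 508, 3629, 6105.
Linear molecule, 3 cuts → 4 fragments:
  508 − 0 = 508 bp
  3629 − 508 = 3121 bp
  6105 − 3629 = 2476 bp
  9693 − 6105 = 3588 bp
Sorted largest to smallest: 3588, 3121, 2476, 508 bp.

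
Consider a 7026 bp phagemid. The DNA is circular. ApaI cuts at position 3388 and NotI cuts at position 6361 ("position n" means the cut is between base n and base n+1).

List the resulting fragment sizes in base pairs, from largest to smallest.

4053, 2973 bp

Combined cut positions (sorted): 3388, 6361.
Circular molecule, 2 cuts → 2 fragments:
  6361 − 3388 = 2973 bp
  wrap: 7026 − 6361 + 3388 = 4053 bp
Sorted largest to smallest: 4053, 2973 bp.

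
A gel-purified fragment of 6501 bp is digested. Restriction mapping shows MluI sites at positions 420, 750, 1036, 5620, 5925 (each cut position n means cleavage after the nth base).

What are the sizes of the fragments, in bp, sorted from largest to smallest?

Linear molecule, 5 cuts → 6 fragments:
  420 − 0 = 420 bp
  750 − 420 = 330 bp
  1036 − 750 = 286 bp
  5620 − 1036 = 4584 bp
  5925 − 5620 = 305 bp
  6501 − 5925 = 576 bp
Sorted largest to smallest: 4584, 576, 420, 330, 305, 286 bp.

4584, 576, 420, 330, 305, 286 bp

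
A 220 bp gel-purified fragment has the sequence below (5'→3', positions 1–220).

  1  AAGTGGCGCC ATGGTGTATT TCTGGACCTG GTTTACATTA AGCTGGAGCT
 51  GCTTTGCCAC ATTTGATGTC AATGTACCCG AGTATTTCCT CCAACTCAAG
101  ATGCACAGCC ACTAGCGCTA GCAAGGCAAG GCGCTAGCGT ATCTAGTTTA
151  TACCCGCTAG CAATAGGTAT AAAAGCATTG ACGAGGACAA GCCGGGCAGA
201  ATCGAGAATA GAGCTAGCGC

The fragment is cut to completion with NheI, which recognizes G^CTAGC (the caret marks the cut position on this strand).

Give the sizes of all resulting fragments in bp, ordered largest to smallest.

NheI sites (GCTAGC) start at positions 117, 133, 156, 213.
NheI cuts after the first base of each site, so after positions 117, 133, 156, 213.
Linear molecule, 4 cuts → 5 fragments:
  1–117 → 117 bp
  118–133 → 16 bp
  134–156 → 23 bp
  157–213 → 57 bp
  214–220 → 7 bp
Sorted largest to smallest: 117, 57, 23, 16, 7 bp.

117, 57, 23, 16, 7 bp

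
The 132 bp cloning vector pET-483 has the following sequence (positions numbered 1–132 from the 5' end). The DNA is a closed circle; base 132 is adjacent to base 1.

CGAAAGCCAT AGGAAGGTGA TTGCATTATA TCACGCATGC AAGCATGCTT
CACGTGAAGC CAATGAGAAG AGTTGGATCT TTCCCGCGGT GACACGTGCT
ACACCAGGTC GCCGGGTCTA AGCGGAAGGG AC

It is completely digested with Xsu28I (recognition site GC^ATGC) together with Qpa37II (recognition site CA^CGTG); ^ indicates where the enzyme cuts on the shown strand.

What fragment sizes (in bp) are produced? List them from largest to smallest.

Xsu28I sites (GCATGC) start at positions 35, 43.
Xsu28I cuts after base 2 of each site, so after positions 36, 44.
Qpa37II sites (CACGTG) start at positions 51, 93.
Qpa37II cuts after base 2 of each site, so after positions 52, 94.
Combined cut positions: 36, 44, 52, 94.
Circular molecule, 4 cuts → 4 fragments:
  37–44 → 8 bp
  45–52 → 8 bp
  53–94 → 42 bp
  95–132 then 1–36 → 38 + 36 = 74 bp
Sorted largest to smallest: 74, 42, 8, 8 bp.

74, 42, 8, 8 bp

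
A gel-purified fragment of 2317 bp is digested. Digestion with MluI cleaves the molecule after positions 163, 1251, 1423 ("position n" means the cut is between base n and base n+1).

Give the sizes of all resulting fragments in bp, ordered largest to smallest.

Linear molecule, 3 cuts → 4 fragments:
  163 − 0 = 163 bp
  1251 − 163 = 1088 bp
  1423 − 1251 = 172 bp
  2317 − 1423 = 894 bp
Sorted largest to smallest: 1088, 894, 172, 163 bp.

1088, 894, 172, 163 bp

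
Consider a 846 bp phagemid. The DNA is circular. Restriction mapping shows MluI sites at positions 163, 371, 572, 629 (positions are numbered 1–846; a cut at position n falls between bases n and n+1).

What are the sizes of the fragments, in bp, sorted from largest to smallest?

Circular molecule, 4 cuts → 4 fragments:
  371 − 163 = 208 bp
  572 − 371 = 201 bp
  629 − 572 = 57 bp
  wrap: 846 − 629 + 163 = 380 bp
Sorted largest to smallest: 380, 208, 201, 57 bp.

380, 208, 201, 57 bp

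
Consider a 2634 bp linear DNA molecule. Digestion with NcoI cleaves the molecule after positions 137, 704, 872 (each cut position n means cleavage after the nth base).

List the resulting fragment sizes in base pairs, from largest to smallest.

1762, 567, 168, 137 bp

Linear molecule, 3 cuts → 4 fragments:
  137 − 0 = 137 bp
  704 − 137 = 567 bp
  872 − 704 = 168 bp
  2634 − 872 = 1762 bp
Sorted largest to smallest: 1762, 567, 168, 137 bp.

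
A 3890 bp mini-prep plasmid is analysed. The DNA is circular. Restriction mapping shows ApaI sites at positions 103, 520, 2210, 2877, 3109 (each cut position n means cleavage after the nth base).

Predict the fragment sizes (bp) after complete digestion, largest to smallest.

Circular molecule, 5 cuts → 5 fragments:
  520 − 103 = 417 bp
  2210 − 520 = 1690 bp
  2877 − 2210 = 667 bp
  3109 − 2877 = 232 bp
  wrap: 3890 − 3109 + 103 = 884 bp
Sorted largest to smallest: 1690, 884, 667, 417, 232 bp.

1690, 884, 667, 417, 232 bp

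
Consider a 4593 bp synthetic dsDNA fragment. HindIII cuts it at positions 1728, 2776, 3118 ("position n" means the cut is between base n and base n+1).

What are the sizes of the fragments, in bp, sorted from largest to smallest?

Linear molecule, 3 cuts → 4 fragments:
  1728 − 0 = 1728 bp
  2776 − 1728 = 1048 bp
  3118 − 2776 = 342 bp
  4593 − 3118 = 1475 bp
Sorted largest to smallest: 1728, 1475, 1048, 342 bp.

1728, 1475, 1048, 342 bp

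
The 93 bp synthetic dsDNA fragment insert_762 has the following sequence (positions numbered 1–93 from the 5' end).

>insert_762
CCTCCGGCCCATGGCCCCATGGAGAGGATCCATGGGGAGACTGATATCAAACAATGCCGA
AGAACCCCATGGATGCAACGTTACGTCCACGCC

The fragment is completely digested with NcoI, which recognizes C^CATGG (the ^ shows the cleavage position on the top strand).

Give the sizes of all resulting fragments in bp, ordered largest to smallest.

37, 26, 13, 9, 8 bp

NcoI sites (CCATGG) start at positions 9, 17, 30, 67.
NcoI cuts after the first base of each site, so after positions 9, 17, 30, 67.
Linear molecule, 4 cuts → 5 fragments:
  1–9 → 9 bp
  10–17 → 8 bp
  18–30 → 13 bp
  31–67 → 37 bp
  68–93 → 26 bp
Sorted largest to smallest: 37, 26, 13, 9, 8 bp.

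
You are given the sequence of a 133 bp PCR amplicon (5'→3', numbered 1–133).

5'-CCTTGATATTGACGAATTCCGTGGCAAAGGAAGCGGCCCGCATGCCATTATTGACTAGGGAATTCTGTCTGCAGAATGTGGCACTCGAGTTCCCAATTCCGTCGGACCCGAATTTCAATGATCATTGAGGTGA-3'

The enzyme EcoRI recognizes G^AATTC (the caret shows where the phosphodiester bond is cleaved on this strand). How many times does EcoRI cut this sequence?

2

GAATTC occurs starting at positions 14, 60.
EcoRI cuts at 2 sites.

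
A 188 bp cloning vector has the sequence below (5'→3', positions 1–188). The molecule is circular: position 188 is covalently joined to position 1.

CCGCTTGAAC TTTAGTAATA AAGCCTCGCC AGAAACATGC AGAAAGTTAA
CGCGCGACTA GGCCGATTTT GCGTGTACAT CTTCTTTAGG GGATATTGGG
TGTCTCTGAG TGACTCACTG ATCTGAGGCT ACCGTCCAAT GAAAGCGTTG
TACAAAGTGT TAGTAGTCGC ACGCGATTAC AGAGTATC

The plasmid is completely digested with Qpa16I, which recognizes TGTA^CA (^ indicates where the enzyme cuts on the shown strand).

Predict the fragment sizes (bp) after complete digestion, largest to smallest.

113, 75 bp

Qpa16I sites (TGTACA) start at positions 74, 149.
Qpa16I cuts after base 4 of each site, so after positions 77, 152.
Circular molecule, 2 cuts → 2 fragments:
  78–152 → 75 bp
  153–188 then 1–77 → 36 + 77 = 113 bp
Sorted largest to smallest: 113, 75 bp.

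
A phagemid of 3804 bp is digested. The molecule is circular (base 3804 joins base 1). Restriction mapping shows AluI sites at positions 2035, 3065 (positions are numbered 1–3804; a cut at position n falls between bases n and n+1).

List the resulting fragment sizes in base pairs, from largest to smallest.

2774, 1030 bp

Circular molecule, 2 cuts → 2 fragments:
  3065 − 2035 = 1030 bp
  wrap: 3804 − 3065 + 2035 = 2774 bp
Sorted largest to smallest: 2774, 1030 bp.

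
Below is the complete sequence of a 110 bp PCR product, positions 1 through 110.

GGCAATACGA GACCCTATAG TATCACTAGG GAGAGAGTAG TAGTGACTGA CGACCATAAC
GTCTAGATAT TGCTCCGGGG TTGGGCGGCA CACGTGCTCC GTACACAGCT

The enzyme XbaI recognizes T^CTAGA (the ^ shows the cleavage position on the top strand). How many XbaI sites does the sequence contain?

1

TCTAGA occurs starting at position 62.
XbaI cuts at 1 site.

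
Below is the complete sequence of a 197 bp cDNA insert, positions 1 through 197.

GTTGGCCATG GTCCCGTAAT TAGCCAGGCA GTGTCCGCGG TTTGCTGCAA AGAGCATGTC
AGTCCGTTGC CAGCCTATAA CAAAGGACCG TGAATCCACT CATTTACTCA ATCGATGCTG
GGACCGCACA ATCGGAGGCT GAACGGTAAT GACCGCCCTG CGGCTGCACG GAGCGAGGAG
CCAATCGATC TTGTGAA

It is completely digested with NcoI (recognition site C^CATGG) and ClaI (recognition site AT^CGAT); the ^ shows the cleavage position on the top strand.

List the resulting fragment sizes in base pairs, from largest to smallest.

106, 73, 12, 6 bp

The NcoI site (CCATGG) starts at position 6.
NcoI cuts after the first base of each site, so after position 6.
ClaI sites (ATCGAT) start at positions 111, 184.
ClaI cuts after base 2 of each site, so after positions 112, 185.
Combined cut positions: 6, 112, 185.
Linear molecule, 3 cuts → 4 fragments:
  1–6 → 6 bp
  7–112 → 106 bp
  113–185 → 73 bp
  186–197 → 12 bp
Sorted largest to smallest: 106, 73, 12, 6 bp.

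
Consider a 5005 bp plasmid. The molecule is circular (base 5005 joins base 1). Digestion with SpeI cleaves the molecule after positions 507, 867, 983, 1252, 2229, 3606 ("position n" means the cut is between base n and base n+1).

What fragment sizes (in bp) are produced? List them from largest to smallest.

1906, 1377, 977, 360, 269, 116 bp

Circular molecule, 6 cuts → 6 fragments:
  867 − 507 = 360 bp
  983 − 867 = 116 bp
  1252 − 983 = 269 bp
  2229 − 1252 = 977 bp
  3606 − 2229 = 1377 bp
  wrap: 5005 − 3606 + 507 = 1906 bp
Sorted largest to smallest: 1906, 1377, 977, 360, 269, 116 bp.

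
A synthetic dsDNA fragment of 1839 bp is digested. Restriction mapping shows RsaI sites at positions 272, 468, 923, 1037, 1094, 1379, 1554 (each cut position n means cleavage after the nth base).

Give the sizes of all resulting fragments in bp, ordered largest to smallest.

455, 285, 285, 272, 196, 175, 114, 57 bp

Linear molecule, 7 cuts → 8 fragments:
  272 − 0 = 272 bp
  468 − 272 = 196 bp
  923 − 468 = 455 bp
  1037 − 923 = 114 bp
  1094 − 1037 = 57 bp
  1379 − 1094 = 285 bp
  1554 − 1379 = 175 bp
  1839 − 1554 = 285 bp
Sorted largest to smallest: 455, 285, 285, 272, 196, 175, 114, 57 bp.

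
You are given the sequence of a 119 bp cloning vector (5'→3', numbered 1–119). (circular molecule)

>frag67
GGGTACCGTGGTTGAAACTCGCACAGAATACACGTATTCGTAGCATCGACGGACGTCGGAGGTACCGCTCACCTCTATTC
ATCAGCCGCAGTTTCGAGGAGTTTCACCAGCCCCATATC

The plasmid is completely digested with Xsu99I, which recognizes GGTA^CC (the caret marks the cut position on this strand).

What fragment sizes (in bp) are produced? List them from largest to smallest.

Xsu99I sites (GGTACC) start at positions 2, 61.
Xsu99I cuts after base 4 of each site, so after positions 5, 64.
Circular molecule, 2 cuts → 2 fragments:
  6–64 → 59 bp
  65–119 then 1–5 → 55 + 5 = 60 bp
Sorted largest to smallest: 60, 59 bp.

60, 59 bp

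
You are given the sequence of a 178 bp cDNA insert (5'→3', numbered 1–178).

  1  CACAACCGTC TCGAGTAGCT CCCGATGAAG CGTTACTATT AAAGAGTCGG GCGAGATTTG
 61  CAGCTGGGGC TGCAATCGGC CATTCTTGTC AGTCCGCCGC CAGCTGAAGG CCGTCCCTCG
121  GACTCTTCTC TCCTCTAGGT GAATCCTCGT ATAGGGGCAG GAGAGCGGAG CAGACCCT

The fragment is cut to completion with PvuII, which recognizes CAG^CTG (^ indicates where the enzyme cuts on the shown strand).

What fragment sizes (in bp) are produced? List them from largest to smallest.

PvuII sites (CAGCTG) start at positions 61, 101.
PvuII cuts after base 3 of each site, so after positions 63, 103.
Linear molecule, 2 cuts → 3 fragments:
  1–63 → 63 bp
  64–103 → 40 bp
  104–178 → 75 bp
Sorted largest to smallest: 75, 63, 40 bp.

75, 63, 40 bp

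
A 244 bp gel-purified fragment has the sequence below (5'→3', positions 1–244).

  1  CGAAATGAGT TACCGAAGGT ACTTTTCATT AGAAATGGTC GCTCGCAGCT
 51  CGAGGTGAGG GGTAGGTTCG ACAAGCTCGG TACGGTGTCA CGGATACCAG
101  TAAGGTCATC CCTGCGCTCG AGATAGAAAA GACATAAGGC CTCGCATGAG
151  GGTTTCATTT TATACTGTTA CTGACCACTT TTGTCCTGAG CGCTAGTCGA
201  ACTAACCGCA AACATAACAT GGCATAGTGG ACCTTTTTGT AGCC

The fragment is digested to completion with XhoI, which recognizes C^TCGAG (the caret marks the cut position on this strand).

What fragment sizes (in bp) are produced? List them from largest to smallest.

127, 68, 49 bp

XhoI sites (CTCGAG) start at positions 49, 117.
XhoI cuts after the first base of each site, so after positions 49, 117.
Linear molecule, 2 cuts → 3 fragments:
  1–49 → 49 bp
  50–117 → 68 bp
  118–244 → 127 bp
Sorted largest to smallest: 127, 68, 49 bp.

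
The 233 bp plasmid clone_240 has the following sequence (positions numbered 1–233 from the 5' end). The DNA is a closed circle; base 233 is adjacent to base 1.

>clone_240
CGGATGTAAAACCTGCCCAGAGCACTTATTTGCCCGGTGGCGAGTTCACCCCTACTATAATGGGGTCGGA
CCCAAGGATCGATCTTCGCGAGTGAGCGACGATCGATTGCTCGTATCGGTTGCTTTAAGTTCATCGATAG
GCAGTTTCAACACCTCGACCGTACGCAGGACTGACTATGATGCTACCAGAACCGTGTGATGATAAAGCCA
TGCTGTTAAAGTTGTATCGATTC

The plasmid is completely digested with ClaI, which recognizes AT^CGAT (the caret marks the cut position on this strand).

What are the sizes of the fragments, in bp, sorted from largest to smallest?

ClaI sites (ATCGAT) start at positions 78, 102, 133, 226.
ClaI cuts after base 2 of each site, so after positions 79, 103, 134, 227.
Circular molecule, 4 cuts → 4 fragments:
  80–103 → 24 bp
  104–134 → 31 bp
  135–227 → 93 bp
  228–233 then 1–79 → 6 + 79 = 85 bp
Sorted largest to smallest: 93, 85, 31, 24 bp.

93, 85, 31, 24 bp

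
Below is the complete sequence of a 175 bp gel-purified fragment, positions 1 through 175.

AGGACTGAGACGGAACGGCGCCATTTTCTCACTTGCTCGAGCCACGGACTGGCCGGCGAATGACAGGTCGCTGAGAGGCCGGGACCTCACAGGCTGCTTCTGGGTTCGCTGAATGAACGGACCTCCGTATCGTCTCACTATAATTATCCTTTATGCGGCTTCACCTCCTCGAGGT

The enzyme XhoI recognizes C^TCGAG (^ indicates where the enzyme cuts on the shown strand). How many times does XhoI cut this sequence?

CTCGAG occurs starting at positions 36, 168.
XhoI cuts at 2 sites.

2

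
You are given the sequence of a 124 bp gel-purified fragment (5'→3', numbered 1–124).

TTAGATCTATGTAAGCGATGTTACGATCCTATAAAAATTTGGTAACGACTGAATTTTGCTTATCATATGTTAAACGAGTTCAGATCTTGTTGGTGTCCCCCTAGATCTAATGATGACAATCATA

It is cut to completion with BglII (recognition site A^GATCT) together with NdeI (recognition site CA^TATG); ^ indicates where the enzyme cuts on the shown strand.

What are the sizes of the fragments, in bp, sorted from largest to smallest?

62, 21, 21, 17, 3 bp

BglII sites (AGATCT) start at positions 3, 82, 103.
BglII cuts after the first base of each site, so after positions 3, 82, 103.
The NdeI site (CATATG) starts at position 64.
NdeI cuts after base 2 of each site, so after position 65.
Combined cut positions: 3, 65, 82, 103.
Linear molecule, 4 cuts → 5 fragments:
  1–3 → 3 bp
  4–65 → 62 bp
  66–82 → 17 bp
  83–103 → 21 bp
  104–124 → 21 bp
Sorted largest to smallest: 62, 21, 21, 17, 3 bp.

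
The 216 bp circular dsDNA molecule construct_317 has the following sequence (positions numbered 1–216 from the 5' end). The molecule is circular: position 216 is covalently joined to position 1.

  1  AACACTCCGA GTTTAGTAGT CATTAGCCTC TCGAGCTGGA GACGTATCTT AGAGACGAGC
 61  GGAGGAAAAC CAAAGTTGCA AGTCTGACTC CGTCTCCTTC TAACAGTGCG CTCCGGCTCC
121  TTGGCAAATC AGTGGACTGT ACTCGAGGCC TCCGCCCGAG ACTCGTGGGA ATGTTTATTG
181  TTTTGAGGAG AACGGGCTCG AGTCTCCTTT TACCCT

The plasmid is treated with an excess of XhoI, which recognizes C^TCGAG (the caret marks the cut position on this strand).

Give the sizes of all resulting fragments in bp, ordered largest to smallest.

XhoI sites (CTCGAG) start at positions 30, 142, 197.
XhoI cuts after the first base of each site, so after positions 30, 142, 197.
Circular molecule, 3 cuts → 3 fragments:
  31–142 → 112 bp
  143–197 → 55 bp
  198–216 then 1–30 → 19 + 30 = 49 bp
Sorted largest to smallest: 112, 55, 49 bp.

112, 55, 49 bp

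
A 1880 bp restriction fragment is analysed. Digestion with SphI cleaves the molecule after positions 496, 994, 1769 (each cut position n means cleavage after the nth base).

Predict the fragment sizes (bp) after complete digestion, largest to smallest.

775, 498, 496, 111 bp

Linear molecule, 3 cuts → 4 fragments:
  496 − 0 = 496 bp
  994 − 496 = 498 bp
  1769 − 994 = 775 bp
  1880 − 1769 = 111 bp
Sorted largest to smallest: 775, 498, 496, 111 bp.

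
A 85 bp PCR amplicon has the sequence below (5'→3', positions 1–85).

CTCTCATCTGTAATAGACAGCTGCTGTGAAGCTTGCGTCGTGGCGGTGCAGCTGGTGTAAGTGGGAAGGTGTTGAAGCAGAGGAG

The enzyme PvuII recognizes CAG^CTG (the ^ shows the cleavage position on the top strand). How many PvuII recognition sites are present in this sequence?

CAGCTG occurs starting at positions 18, 49.
PvuII cuts at 2 sites.

2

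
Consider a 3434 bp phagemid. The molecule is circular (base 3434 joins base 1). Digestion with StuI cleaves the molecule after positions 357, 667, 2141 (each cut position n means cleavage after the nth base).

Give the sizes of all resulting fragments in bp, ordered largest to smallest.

Circular molecule, 3 cuts → 3 fragments:
  667 − 357 = 310 bp
  2141 − 667 = 1474 bp
  wrap: 3434 − 2141 + 357 = 1650 bp
Sorted largest to smallest: 1650, 1474, 310 bp.

1650, 1474, 310 bp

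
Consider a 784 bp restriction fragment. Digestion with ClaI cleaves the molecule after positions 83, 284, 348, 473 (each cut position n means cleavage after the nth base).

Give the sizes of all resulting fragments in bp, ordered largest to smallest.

Linear molecule, 4 cuts → 5 fragments:
  83 − 0 = 83 bp
  284 − 83 = 201 bp
  348 − 284 = 64 bp
  473 − 348 = 125 bp
  784 − 473 = 311 bp
Sorted largest to smallest: 311, 201, 125, 83, 64 bp.

311, 201, 125, 83, 64 bp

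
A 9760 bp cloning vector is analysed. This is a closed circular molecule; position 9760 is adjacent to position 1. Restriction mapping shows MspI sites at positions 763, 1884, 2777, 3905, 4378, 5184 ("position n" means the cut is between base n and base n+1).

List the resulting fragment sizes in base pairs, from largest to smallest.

5339, 1128, 1121, 893, 806, 473 bp

Circular molecule, 6 cuts → 6 fragments:
  1884 − 763 = 1121 bp
  2777 − 1884 = 893 bp
  3905 − 2777 = 1128 bp
  4378 − 3905 = 473 bp
  5184 − 4378 = 806 bp
  wrap: 9760 − 5184 + 763 = 5339 bp
Sorted largest to smallest: 5339, 1128, 1121, 893, 806, 473 bp.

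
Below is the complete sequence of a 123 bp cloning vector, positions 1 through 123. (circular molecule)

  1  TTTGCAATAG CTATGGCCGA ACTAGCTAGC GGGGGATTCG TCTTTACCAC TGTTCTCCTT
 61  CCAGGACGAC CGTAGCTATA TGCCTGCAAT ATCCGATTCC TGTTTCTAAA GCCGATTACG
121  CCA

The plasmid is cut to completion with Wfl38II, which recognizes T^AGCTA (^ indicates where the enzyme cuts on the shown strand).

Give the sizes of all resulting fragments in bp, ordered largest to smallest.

Wfl38II sites (TAGCTA) start at positions 8, 23, 73.
Wfl38II cuts after the first base of each site, so after positions 8, 23, 73.
Circular molecule, 3 cuts → 3 fragments:
  9–23 → 15 bp
  24–73 → 50 bp
  74–123 then 1–8 → 50 + 8 = 58 bp
Sorted largest to smallest: 58, 50, 15 bp.

58, 50, 15 bp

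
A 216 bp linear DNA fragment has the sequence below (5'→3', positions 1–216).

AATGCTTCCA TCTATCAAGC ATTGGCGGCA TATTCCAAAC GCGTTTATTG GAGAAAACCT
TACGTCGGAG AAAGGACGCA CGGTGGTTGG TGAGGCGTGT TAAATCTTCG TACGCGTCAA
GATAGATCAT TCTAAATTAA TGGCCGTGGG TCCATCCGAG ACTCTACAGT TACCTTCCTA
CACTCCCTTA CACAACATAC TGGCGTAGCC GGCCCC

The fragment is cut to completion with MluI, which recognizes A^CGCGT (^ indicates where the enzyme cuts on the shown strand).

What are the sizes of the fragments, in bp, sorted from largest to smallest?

MluI sites (ACGCGT) start at positions 39, 112.
MluI cuts after the first base of each site, so after positions 39, 112.
Linear molecule, 2 cuts → 3 fragments:
  1–39 → 39 bp
  40–112 → 73 bp
  113–216 → 104 bp
Sorted largest to smallest: 104, 73, 39 bp.

104, 73, 39 bp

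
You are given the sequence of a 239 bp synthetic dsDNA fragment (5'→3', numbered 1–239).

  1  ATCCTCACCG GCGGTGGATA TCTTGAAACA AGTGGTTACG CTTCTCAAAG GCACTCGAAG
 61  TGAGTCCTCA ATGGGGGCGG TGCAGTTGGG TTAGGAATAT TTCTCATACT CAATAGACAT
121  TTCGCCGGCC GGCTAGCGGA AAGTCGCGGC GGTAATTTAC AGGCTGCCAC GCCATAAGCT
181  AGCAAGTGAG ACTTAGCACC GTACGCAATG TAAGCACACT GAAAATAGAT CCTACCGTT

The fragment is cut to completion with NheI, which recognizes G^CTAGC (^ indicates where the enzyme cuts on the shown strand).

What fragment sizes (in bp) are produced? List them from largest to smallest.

132, 61, 46 bp

NheI sites (GCTAGC) start at positions 132, 178.
NheI cuts after the first base of each site, so after positions 132, 178.
Linear molecule, 2 cuts → 3 fragments:
  1–132 → 132 bp
  133–178 → 46 bp
  179–239 → 61 bp
Sorted largest to smallest: 132, 61, 46 bp.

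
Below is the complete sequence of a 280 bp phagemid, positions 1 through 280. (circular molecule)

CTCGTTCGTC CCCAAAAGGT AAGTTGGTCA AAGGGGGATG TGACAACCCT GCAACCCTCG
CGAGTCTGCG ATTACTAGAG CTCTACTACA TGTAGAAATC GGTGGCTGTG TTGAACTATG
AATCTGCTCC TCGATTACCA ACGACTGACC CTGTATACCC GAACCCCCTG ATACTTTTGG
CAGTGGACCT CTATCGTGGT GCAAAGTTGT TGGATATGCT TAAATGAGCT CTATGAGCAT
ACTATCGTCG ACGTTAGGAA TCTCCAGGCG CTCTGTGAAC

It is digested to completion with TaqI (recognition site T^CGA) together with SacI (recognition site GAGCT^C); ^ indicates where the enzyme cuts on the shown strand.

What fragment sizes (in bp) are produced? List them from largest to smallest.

114, 99, 49, 18 bp

TaqI sites (TCGA) start at positions 131, 248.
TaqI cuts after the first base of each site, so after positions 131, 248.
SacI sites (GAGCTC) start at positions 78, 226.
SacI cuts after base 5 of each site (before the last base), so after positions 82, 230.
Combined cut positions: 82, 131, 230, 248.
Circular molecule, 4 cuts → 4 fragments:
  83–131 → 49 bp
  132–230 → 99 bp
  231–248 → 18 bp
  249–280 then 1–82 → 32 + 82 = 114 bp
Sorted largest to smallest: 114, 99, 49, 18 bp.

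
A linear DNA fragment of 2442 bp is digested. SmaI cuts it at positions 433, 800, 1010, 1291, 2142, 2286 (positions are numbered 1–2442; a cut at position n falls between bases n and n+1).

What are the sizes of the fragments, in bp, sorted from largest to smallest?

851, 433, 367, 281, 210, 156, 144 bp

Linear molecule, 6 cuts → 7 fragments:
  433 − 0 = 433 bp
  800 − 433 = 367 bp
  1010 − 800 = 210 bp
  1291 − 1010 = 281 bp
  2142 − 1291 = 851 bp
  2286 − 2142 = 144 bp
  2442 − 2286 = 156 bp
Sorted largest to smallest: 851, 433, 367, 281, 210, 156, 144 bp.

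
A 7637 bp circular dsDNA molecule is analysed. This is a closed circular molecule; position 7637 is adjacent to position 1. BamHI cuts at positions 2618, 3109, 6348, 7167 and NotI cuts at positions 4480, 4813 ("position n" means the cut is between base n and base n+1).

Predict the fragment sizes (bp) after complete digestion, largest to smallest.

3088, 1535, 1371, 819, 491, 333 bp

Combined cut positions (sorted): 2618, 3109, 4480, 4813, 6348, 7167.
Circular molecule, 6 cuts → 6 fragments:
  3109 − 2618 = 491 bp
  4480 − 3109 = 1371 bp
  4813 − 4480 = 333 bp
  6348 − 4813 = 1535 bp
  7167 − 6348 = 819 bp
  wrap: 7637 − 7167 + 2618 = 3088 bp
Sorted largest to smallest: 3088, 1535, 1371, 819, 491, 333 bp.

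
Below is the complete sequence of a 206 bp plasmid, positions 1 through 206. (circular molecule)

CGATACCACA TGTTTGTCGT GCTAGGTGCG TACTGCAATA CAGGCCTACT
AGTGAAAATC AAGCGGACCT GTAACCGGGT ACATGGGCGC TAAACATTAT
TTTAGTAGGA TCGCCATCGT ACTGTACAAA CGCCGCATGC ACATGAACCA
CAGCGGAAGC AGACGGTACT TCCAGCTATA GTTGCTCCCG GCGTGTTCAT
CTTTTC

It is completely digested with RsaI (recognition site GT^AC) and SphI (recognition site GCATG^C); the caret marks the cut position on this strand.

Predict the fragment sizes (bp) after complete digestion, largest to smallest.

RsaI sites (GTAC) start at positions 30, 79, 119, 124, 166.
RsaI cuts after base 2 of each site, so after positions 31, 80, 120, 125, 167.
The SphI site (GCATGC) starts at position 135.
SphI cuts after base 5 of each site (before the last base), so after position 139.
Combined cut positions: 31, 80, 120, 125, 139, 167.
Circular molecule, 6 cuts → 6 fragments:
  32–80 → 49 bp
  81–120 → 40 bp
  121–125 → 5 bp
  126–139 → 14 bp
  140–167 → 28 bp
  168–206 then 1–31 → 39 + 31 = 70 bp
Sorted largest to smallest: 70, 49, 40, 28, 14, 5 bp.

70, 49, 40, 28, 14, 5 bp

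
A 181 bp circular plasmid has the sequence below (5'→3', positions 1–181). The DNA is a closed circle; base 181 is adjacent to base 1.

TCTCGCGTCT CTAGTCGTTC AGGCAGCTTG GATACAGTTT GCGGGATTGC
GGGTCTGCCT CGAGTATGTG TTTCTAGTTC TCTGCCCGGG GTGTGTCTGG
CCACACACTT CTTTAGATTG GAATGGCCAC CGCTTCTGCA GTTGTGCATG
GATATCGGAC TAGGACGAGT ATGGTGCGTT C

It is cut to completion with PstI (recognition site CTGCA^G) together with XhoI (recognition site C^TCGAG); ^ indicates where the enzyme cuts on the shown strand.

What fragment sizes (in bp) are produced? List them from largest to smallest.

100, 81 bp

The PstI site (CTGCAG) starts at position 136.
PstI cuts after base 5 of each site (before the last base), so after position 140.
The XhoI site (CTCGAG) starts at position 59.
XhoI cuts after the first base of each site, so after position 59.
Combined cut positions: 59, 140.
Circular molecule, 2 cuts → 2 fragments:
  60–140 → 81 bp
  141–181 then 1–59 → 41 + 59 = 100 bp
Sorted largest to smallest: 100, 81 bp.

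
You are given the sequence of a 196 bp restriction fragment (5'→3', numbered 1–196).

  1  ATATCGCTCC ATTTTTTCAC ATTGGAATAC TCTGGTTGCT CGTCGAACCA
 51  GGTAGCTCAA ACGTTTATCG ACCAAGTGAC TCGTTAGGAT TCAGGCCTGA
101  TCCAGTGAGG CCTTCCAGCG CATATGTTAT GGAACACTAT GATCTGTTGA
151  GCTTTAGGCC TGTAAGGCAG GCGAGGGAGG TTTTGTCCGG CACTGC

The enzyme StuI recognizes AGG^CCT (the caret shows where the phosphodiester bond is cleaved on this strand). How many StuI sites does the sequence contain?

AGGCCT occurs starting at positions 93, 108, 156.
StuI cuts at 3 sites.

3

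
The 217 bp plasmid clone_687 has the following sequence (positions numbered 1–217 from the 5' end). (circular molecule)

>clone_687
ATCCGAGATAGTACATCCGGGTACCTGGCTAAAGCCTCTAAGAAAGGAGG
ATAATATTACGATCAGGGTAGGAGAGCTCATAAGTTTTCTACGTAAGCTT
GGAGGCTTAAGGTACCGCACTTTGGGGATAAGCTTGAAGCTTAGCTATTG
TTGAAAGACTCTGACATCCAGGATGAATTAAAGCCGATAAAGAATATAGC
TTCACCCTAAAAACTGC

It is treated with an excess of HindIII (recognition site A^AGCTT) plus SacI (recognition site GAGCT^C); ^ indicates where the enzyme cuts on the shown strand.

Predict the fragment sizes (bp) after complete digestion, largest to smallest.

HindIII sites (AAGCTT) start at positions 95, 130, 137.
HindIII cuts after the first base of each site, so after positions 95, 130, 137.
The SacI site (GAGCTC) starts at position 74.
SacI cuts after base 5 of each site (before the last base), so after position 78.
Combined cut positions: 78, 95, 130, 137.
Circular molecule, 4 cuts → 4 fragments:
  79–95 → 17 bp
  96–130 → 35 bp
  131–137 → 7 bp
  138–217 then 1–78 → 80 + 78 = 158 bp
Sorted largest to smallest: 158, 35, 17, 7 bp.

158, 35, 17, 7 bp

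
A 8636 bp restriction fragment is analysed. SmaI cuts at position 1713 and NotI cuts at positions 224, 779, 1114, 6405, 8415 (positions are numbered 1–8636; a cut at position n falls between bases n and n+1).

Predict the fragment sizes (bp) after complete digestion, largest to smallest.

4692, 2010, 599, 555, 335, 224, 221 bp

Combined cut positions (sorted): 224, 779, 1114, 1713, 6405, 8415.
Linear molecule, 6 cuts → 7 fragments:
  224 − 0 = 224 bp
  779 − 224 = 555 bp
  1114 − 779 = 335 bp
  1713 − 1114 = 599 bp
  6405 − 1713 = 4692 bp
  8415 − 6405 = 2010 bp
  8636 − 8415 = 221 bp
Sorted largest to smallest: 4692, 2010, 599, 555, 335, 224, 221 bp.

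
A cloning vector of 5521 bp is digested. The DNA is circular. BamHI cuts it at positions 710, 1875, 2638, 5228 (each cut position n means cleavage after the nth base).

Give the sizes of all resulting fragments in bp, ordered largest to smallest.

2590, 1165, 1003, 763 bp

Circular molecule, 4 cuts → 4 fragments:
  1875 − 710 = 1165 bp
  2638 − 1875 = 763 bp
  5228 − 2638 = 2590 bp
  wrap: 5521 − 5228 + 710 = 1003 bp
Sorted largest to smallest: 2590, 1165, 1003, 763 bp.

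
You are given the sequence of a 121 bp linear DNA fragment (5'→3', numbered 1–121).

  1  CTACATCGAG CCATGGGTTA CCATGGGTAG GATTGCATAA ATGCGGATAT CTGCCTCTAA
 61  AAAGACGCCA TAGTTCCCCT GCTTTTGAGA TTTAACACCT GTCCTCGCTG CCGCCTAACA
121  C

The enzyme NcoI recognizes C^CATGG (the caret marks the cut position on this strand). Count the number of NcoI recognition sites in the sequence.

CCATGG occurs starting at positions 11, 21.
NcoI cuts at 2 sites.

2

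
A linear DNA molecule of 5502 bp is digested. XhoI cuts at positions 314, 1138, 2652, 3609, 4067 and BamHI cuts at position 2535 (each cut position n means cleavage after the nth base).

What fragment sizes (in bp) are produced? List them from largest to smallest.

Combined cut positions (sorted): 314, 1138, 2535, 2652, 3609, 4067.
Linear molecule, 6 cuts → 7 fragments:
  314 − 0 = 314 bp
  1138 − 314 = 824 bp
  2535 − 1138 = 1397 bp
  2652 − 2535 = 117 bp
  3609 − 2652 = 957 bp
  4067 − 3609 = 458 bp
  5502 − 4067 = 1435 bp
Sorted largest to smallest: 1435, 1397, 957, 824, 458, 314, 117 bp.

1435, 1397, 957, 824, 458, 314, 117 bp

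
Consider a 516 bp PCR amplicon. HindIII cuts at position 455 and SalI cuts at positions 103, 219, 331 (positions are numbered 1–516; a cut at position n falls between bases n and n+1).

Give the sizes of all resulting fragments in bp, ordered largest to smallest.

Combined cut positions (sorted): 103, 219, 331, 455.
Linear molecule, 4 cuts → 5 fragments:
  103 − 0 = 103 bp
  219 − 103 = 116 bp
  331 − 219 = 112 bp
  455 − 331 = 124 bp
  516 − 455 = 61 bp
Sorted largest to smallest: 124, 116, 112, 103, 61 bp.

124, 116, 112, 103, 61 bp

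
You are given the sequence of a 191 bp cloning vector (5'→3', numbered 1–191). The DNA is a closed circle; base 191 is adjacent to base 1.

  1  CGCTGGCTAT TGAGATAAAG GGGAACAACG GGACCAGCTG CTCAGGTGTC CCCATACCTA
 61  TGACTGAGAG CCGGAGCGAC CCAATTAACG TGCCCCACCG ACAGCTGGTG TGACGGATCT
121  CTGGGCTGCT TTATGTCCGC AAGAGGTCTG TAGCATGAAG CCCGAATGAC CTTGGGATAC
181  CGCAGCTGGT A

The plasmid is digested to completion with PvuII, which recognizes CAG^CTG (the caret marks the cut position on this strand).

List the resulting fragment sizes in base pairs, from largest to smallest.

PvuII sites (CAGCTG) start at positions 35, 102, 183.
PvuII cuts after base 3 of each site, so after positions 37, 104, 185.
Circular molecule, 3 cuts → 3 fragments:
  38–104 → 67 bp
  105–185 → 81 bp
  186–191 then 1–37 → 6 + 37 = 43 bp
Sorted largest to smallest: 81, 67, 43 bp.

81, 67, 43 bp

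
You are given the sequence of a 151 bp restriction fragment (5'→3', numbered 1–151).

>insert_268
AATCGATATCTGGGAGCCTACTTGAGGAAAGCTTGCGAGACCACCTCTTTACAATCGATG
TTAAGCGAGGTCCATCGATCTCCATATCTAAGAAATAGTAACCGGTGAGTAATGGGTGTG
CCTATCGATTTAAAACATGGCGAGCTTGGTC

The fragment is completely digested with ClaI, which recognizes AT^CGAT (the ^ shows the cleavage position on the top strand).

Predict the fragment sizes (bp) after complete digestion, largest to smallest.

ClaI sites (ATCGAT) start at positions 2, 54, 74, 124.
ClaI cuts after base 2 of each site, so after positions 3, 55, 75, 125.
Linear molecule, 4 cuts → 5 fragments:
  1–3 → 3 bp
  4–55 → 52 bp
  56–75 → 20 bp
  76–125 → 50 bp
  126–151 → 26 bp
Sorted largest to smallest: 52, 50, 26, 20, 3 bp.

52, 50, 26, 20, 3 bp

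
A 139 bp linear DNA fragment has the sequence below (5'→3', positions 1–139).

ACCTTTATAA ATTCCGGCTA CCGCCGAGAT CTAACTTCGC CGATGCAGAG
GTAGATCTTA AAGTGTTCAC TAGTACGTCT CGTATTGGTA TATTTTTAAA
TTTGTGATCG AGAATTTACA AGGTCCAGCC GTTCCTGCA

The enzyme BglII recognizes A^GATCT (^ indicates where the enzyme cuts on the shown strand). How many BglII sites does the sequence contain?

AGATCT occurs starting at positions 27, 53.
BglII cuts at 2 sites.

2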